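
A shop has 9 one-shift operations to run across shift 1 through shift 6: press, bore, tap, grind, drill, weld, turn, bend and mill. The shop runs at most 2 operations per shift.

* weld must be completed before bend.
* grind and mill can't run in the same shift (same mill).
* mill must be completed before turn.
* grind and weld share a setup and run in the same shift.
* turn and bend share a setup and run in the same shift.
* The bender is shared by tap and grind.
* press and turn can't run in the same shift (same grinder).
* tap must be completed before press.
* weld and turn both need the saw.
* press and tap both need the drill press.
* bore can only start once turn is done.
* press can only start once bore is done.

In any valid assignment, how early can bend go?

shift 3

Precedence pushes bend to at least shift 2; bend must be in the same shift as turn, which can't be after shift 4, so bend is at most shift 4.
bend at shift 3 is achievable: turn=shift 3; press=shift 5; bore=shift 4; weld=shift 2; bend=shift 3; grind=shift 2; mill=shift 1; drill=shift 4; tap=shift 1.
Nothing earlier works — the conflict and capacity constraints rule out every shift before shift 3.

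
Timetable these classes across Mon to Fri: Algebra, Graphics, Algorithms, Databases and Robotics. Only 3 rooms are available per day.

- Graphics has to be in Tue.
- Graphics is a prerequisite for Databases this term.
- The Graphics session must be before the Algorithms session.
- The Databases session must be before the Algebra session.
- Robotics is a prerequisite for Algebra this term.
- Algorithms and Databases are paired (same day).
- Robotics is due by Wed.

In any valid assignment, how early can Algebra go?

Precedence pushes Algebra to at least Thu.
Algebra at Thu is achievable: Robotics -> Mon, Algebra -> Thu, Databases -> Wed, Graphics -> Tue, Algorithms -> Wed.

Thu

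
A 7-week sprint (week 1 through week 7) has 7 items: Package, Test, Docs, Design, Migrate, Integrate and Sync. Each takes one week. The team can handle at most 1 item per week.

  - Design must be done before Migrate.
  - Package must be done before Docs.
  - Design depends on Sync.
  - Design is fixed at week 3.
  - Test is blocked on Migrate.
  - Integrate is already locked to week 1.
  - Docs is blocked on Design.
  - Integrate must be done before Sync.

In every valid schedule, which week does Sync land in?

Integrate is fixed at week 1 and must come before Sync, so Sync is at least week 2.
Design is fixed at week 3 and must come after Sync, so Sync is at most week 2.
So Sync must be week 2.

week 2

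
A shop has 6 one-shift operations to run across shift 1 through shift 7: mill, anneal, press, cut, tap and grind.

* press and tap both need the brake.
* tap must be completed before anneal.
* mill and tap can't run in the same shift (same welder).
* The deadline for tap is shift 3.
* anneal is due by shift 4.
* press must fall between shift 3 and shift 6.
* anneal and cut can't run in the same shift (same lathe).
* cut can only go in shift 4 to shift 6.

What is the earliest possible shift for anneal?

Precedence pushes anneal to at least shift 2; anneal's own window allows nothing later than shift 4.
anneal at shift 2 is achievable: press=shift 3, grind=shift 1, tap=shift 1, cut=shift 4, anneal=shift 2, mill=shift 2.

shift 2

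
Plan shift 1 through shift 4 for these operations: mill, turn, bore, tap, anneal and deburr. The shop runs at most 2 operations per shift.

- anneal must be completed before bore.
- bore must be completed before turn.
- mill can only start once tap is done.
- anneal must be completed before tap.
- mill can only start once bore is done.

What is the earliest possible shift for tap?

shift 2

Precedence pushes tap to at least shift 2; downstream work caps tap at shift 3.
tap at shift 2 is achievable: anneal -> shift 1; tap -> shift 2; turn -> shift 3; deburr -> shift 1; mill -> shift 3; bore -> shift 2.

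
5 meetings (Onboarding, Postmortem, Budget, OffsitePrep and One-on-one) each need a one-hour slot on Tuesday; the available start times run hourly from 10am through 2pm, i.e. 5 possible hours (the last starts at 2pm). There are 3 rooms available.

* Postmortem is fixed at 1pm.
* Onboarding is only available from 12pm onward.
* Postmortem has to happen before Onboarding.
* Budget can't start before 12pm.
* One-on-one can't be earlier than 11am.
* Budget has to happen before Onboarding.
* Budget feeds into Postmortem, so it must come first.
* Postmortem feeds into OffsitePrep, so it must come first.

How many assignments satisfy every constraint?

4

Enumerating: One-on-one in 11am; Budget in 12pm; OffsitePrep in 2pm; Postmortem in 1pm; Onboarding in 2pm | Budget in 12pm, Onboarding in 2pm, Postmortem in 1pm, One-on-one in 12pm, OffsitePrep in 2pm | OffsitePrep=2pm; Onboarding=2pm; Budget=12pm; One-on-one=1pm; Postmortem=1pm | OffsitePrep -> 2pm; One-on-one -> 2pm; Postmortem -> 1pm; Budget -> 12pm; Onboarding -> 2pm.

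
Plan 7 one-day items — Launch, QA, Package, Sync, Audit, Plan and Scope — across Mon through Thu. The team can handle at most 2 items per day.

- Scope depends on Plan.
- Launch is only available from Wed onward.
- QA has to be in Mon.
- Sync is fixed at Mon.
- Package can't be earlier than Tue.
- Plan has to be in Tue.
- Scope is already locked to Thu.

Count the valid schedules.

Splitting on Launch: it can be Wed (6), Thu (3). Listing each branch's schedules as (QA, Package, Sync, Audit, Plan, Scope):
Launch=Wed: (Mon,Tue,Mon,Wed,Tue,Thu) (Mon,Tue,Mon,Thu,Tue,Thu) (Mon,Wed,Mon,Tue,Tue,Thu) (Mon,Wed,Mon,Thu,Tue,Thu) (Mon,Thu,Mon,Tue,Tue,Thu) (Mon,Thu,Mon,Wed,Tue,Thu) — 6.
Launch=Thu: (Mon,Tue,Mon,Wed,Tue,Thu) (Mon,Wed,Mon,Tue,Tue,Thu) (Mon,Wed,Mon,Wed,Tue,Thu) — 3.
Summing: 6 + 3 = 9.

9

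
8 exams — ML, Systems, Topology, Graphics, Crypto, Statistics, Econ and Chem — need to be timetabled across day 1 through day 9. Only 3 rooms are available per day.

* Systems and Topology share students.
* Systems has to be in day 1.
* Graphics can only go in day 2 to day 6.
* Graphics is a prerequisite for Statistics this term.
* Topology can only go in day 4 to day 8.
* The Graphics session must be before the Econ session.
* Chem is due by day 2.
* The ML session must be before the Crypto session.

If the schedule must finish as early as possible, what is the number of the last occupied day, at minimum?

4

The precedence chain requires at least 2 distinct days.
With at most 3 per day and 8 exams, at least 3 days are needed.
Topology can't be placed before day 4, so the schedule must run through at least day 4.
4 works (last occupied day: day 4): for example Graphics in day 2, ML in day 1, Crypto in day 2, Econ in day 3, Statistics in day 3, Systems in day 1, Chem in day 1, Topology in day 4.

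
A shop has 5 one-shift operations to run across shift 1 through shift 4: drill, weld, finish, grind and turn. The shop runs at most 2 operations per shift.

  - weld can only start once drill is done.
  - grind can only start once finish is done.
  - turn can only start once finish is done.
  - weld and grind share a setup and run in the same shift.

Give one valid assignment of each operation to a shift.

grind in shift 2; finish in shift 1; turn in shift 3; drill in shift 1; weld in shift 2

Checking: drill(shift 1) before weld(shift 2); finish(shift 1) before grind(shift 2); finish(shift 1) before turn(shift 3); weld = grind = shift 2; max 2 per shift (cap 2).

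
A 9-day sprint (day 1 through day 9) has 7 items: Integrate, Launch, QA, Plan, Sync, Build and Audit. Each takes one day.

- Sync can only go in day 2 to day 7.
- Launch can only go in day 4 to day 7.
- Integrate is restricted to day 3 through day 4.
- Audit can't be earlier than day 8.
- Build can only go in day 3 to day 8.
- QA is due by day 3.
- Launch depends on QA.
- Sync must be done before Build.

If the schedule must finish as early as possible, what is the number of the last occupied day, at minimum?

day 8

The precedence chain requires at least 2 distinct days.
Audit can't be placed before day 8, so the schedule must run through at least day 8.
8 works (last occupied day: day 8): for example Launch -> day 4, Build -> day 3, Plan -> day 1, Sync -> day 2, Audit -> day 8, QA -> day 1, Integrate -> day 3.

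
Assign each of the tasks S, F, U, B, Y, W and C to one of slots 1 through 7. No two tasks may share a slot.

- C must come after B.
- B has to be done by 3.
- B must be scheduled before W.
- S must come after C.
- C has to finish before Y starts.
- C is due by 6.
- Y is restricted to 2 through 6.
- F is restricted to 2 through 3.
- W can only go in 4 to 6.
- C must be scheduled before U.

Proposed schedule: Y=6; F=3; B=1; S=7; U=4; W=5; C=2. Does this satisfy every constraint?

Yes

C must come after B — holds.
S must come after C — holds.
B must be scheduled before W — holds.
C has to finish before Y starts — holds.
C must be scheduled before U — holds.
No two tasks may share a slot — holds.
F is restricted to 2 through 3 — holds.
W can only go in 4 to 6 — holds.
C is due by 6 — holds.
B has to be done by 3 — holds.
Y is restricted to 2 through 6 — holds.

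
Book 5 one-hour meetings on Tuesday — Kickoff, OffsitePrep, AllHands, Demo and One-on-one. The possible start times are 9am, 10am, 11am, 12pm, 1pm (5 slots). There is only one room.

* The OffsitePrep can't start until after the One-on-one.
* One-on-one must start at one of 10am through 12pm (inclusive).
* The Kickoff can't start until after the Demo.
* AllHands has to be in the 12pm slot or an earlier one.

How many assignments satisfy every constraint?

15

Splitting on Kickoff: it can be 10am (2), 11am (3), 12pm (4), 1pm (6). Listing each branch's schedules as (OffsitePrep, AllHands, Demo, One-on-one):
Kickoff=10am: (1pm,11am,9am,12pm) (1pm,12pm,9am,11am) — 2.
Kickoff=11am: (1pm,9am,10am,12pm) (1pm,10am,9am,12pm) (1pm,12pm,9am,10am) — 3.
Kickoff=12pm: (1pm,9am,10am,11am) (1pm,9am,11am,10am) (1pm,10am,9am,11am) (1pm,11am,9am,10am) — 4.
Kickoff=1pm: (11am,9am,12pm,10am) (11am,12pm,9am,10am) (12pm,9am,10am,11am) (12pm,9am,11am,10am) (12pm,10am,9am,11am) (12pm,11am,9am,10am) — 6.
Summing: 2 + 3 + 4 + 6 = 15.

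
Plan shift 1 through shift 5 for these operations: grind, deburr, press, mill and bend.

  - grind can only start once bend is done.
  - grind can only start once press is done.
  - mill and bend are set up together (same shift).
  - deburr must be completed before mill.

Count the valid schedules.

35

Splitting on grind: it can be shift 3 (2), shift 4 (9), shift 5 (24). Listing each branch's schedules as (deburr, press, mill, bend) by shift number:
grind=shift 3: (1,1,2,2) (1,2,2,2) — 2.
grind=shift 4: (1,1,2,2) (1,1,3,3) (1,2,2,2) (1,2,3,3) (1,3,2,2) (1,3,3,3) (2,1,3,3) (2,2,3,3) (2,3,3,3) — 9.
grind=shift 5: (1,1,2,2) (1,1,3,3) (1,1,4,4) (1,2,2,2) (1,2,3,3) (1,2,4,4) (1,3,2,2) (1,3,3,3) (1,3,4,4) (1,4,2,2) (1,4,3,3) (1,4,4,4) (2,1,3,3) (2,1,4,4) (2,2,3,3) (2,2,4,4) (2,3,3,3) (2,3,4,4) (2,4,3,3) (2,4,4,4) (3,1,4,4) (3,2,4,4) (3,3,4,4) (3,4,4,4) — 24.
Summing: 2 + 9 + 24 = 35.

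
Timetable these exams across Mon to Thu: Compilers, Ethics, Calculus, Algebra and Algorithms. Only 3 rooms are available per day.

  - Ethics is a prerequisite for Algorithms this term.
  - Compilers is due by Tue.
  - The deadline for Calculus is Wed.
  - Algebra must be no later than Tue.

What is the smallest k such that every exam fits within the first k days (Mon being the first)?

2 days

The precedence chain requires at least 2 distinct days.
With at most 3 per day and 5 exams, at least 2 days are needed.
2 works (last occupied day: Tue): for example Algorithms -> Tue, Calculus -> Mon, Compilers -> Mon, Algebra -> Tue, Ethics -> Mon.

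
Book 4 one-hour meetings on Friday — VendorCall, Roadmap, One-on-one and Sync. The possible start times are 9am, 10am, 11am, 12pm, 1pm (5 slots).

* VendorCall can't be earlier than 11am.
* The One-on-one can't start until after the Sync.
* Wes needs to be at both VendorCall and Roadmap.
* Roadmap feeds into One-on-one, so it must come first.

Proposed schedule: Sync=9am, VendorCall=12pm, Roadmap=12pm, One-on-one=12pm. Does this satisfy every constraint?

No. Wes needs to be at both VendorCall and Roadmap is not satisfied.

Roadmap feeds into One-on-one, so it must come first — violated.
The One-on-one can't start until after the Sync — holds.
VendorCall can't be earlier than 11am — holds.
Wes needs to be at both VendorCall and Roadmap — violated.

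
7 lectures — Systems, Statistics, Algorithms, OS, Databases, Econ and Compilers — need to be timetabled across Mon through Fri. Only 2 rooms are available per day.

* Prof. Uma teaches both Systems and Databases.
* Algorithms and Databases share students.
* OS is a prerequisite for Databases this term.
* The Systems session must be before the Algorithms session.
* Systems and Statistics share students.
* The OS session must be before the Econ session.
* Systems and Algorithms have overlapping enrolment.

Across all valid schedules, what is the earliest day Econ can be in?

Tue

Precedence pushes Econ to at least Tue.
Econ at Tue is achievable: Databases=Wed, Econ=Tue, Systems=Mon, Algorithms=Tue, Statistics=Wed, Compilers=Thu, OS=Mon.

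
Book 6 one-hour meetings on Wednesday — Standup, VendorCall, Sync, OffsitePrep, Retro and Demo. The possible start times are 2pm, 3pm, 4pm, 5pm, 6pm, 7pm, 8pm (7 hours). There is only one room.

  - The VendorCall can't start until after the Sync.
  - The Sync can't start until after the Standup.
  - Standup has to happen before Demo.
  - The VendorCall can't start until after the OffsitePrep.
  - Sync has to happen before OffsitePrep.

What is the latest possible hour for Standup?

4pm

Downstream work caps Standup at 5pm.
Standup at 4pm is achievable: Retro -> 2pm, Sync -> 5pm, Standup -> 4pm, OffsitePrep -> 6pm, Demo -> 8pm, VendorCall -> 7pm.
Nothing later works — the capacity limit rule out every hour after 4pm.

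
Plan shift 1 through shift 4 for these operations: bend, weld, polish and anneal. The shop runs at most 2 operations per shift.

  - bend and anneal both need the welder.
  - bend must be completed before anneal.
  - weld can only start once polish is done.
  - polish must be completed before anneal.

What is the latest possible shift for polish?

Downstream work caps polish at shift 3.
polish at shift 3 is achievable: polish=shift 3; weld=shift 4; bend=shift 1; anneal=shift 4.

shift 3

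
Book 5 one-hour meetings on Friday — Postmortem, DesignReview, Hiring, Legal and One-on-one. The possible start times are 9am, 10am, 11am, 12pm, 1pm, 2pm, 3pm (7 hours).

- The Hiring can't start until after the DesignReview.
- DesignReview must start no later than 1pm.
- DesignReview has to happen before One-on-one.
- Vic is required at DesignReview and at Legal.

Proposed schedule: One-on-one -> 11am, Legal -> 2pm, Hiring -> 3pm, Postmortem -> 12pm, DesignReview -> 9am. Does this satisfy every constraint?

Vic is required at DesignReview and at Legal — holds.
The Hiring can't start until after the DesignReview — holds.
DesignReview has to happen before One-on-one — holds.
DesignReview must start no later than 1pm — holds.

Yes, all constraints hold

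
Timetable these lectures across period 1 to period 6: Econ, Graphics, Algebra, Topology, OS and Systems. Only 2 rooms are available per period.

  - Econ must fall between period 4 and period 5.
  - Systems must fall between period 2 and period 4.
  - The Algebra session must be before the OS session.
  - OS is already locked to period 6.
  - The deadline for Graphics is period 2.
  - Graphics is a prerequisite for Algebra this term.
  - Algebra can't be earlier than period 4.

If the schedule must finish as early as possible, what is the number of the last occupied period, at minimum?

The precedence chain requires at least 3 distinct periods.
With at most 2 per period and 6 lectures, at least 3 periods are needed.
OS can't be placed before period 6, so the schedule must run through at least period 6.
6 works (last occupied period: period 6): for example Algebra -> period 4; Topology -> period 1; Systems -> period 2; OS -> period 6; Econ -> period 4; Graphics -> period 1.

period 6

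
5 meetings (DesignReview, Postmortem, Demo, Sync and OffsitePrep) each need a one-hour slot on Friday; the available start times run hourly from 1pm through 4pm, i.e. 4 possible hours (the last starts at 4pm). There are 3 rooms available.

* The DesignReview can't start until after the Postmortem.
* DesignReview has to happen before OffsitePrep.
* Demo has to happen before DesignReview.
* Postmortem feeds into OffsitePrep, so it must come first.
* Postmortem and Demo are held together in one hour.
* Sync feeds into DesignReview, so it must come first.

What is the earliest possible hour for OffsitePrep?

Precedence pushes OffsitePrep to at least 3pm.
OffsitePrep at 3pm is achievable: Postmortem in 1pm; DesignReview in 2pm; Demo in 1pm; Sync in 1pm; OffsitePrep in 3pm.

3pm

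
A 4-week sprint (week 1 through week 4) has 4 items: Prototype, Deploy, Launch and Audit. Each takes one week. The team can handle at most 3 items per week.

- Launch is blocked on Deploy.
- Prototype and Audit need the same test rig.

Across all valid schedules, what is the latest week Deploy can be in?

week 3

Downstream work caps Deploy at week 3.
Deploy at week 3 is achievable: Deploy -> week 3, Audit -> week 2, Launch -> week 4, Prototype -> week 1.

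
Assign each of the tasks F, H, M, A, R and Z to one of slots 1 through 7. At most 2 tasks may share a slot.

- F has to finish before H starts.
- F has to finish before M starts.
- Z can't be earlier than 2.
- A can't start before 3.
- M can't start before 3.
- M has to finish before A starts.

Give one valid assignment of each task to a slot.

A -> 4, R -> 1, F -> 1, Z -> 2, M -> 3, H -> 2

Checking: F(1) before M(3); M(3) before A(4); F(1) before H(2); Z=2 in [2,7]; A=4 in [3,7]; M=3 in [3,7]; max 2 per slot (cap 2).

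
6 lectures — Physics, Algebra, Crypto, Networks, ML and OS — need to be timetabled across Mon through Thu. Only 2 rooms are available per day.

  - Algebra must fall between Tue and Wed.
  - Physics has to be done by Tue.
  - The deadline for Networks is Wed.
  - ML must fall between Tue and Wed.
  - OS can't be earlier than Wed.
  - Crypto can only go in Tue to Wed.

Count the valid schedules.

18

Splitting on Physics: it can be Mon (15), Tue (3). Listing each branch's schedules as (Algebra, Crypto, Networks, ML, OS):
Physics=Mon: (Tue,Tue,Mon,Wed,Wed) (Tue,Tue,Mon,Wed,Thu) (Tue,Tue,Wed,Wed,Thu) (Tue,Wed,Mon,Tue,Wed) (Tue,Wed,Mon,Tue,Thu) (Tue,Wed,Mon,Wed,Thu) (Tue,Wed,Tue,Wed,Thu) (Tue,Wed,Wed,Tue,Thu) (Wed,Tue,Mon,Tue,Wed) (Wed,Tue,Mon,Tue,Thu) (Wed,Tue,Mon,Wed,Thu) (Wed,Tue,Tue,Wed,Thu) (Wed,Tue,Wed,Tue,Thu) (Wed,Wed,Mon,Tue,Thu) (Wed,Wed,Tue,Tue,Thu) — 15.
Physics=Tue: (Tue,Wed,Mon,Wed,Thu) (Wed,Tue,Mon,Wed,Thu) (Wed,Wed,Mon,Tue,Thu) — 3.
Summing: 15 + 3 = 18.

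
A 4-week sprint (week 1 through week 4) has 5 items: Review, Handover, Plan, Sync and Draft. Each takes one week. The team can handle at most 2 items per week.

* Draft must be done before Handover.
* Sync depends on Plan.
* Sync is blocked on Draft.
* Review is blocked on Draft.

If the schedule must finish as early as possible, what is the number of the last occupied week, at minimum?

week 3

The precedence chain requires at least 2 distinct weeks.
With at most 2 per week and 5 tasks, at least 3 weeks are needed.
3 works (last occupied week: week 3): for example Review -> week 2, Sync -> week 2, Handover -> week 3, Plan -> week 1, Draft -> week 1.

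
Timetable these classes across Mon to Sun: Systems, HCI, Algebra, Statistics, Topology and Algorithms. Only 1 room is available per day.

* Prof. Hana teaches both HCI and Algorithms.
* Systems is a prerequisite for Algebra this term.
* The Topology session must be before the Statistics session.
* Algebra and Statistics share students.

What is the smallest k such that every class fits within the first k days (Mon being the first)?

6

The precedence chain requires at least 2 distinct days.
With at most 1 per day and 6 classes, at least 6 days are needed.
6 works (last occupied day: Sat): for example Algebra -> Tue; Statistics -> Thu; Systems -> Mon; Topology -> Wed; Algorithms -> Sat; HCI -> Fri.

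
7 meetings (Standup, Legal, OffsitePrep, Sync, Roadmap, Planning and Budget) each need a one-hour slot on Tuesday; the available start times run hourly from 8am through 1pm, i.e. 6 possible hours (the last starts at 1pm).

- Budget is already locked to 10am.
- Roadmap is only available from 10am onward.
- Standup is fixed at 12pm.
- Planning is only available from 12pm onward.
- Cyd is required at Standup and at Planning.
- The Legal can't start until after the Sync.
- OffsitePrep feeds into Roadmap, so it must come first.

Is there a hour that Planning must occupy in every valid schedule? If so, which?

1pm

Planning's window is 12pm–1pm.
Standup is fixed at 12pm, and Planning can't share a hour with Standup.
So Planning must be 1pm.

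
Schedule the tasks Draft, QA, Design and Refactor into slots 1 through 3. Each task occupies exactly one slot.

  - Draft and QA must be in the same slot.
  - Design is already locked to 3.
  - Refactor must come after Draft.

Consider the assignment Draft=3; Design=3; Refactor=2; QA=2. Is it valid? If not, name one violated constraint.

Invalid. Refactor must come after Draft.

Design is already locked to 3 — holds.
Refactor must come after Draft — violated.
Draft and QA must be in the same slot — violated.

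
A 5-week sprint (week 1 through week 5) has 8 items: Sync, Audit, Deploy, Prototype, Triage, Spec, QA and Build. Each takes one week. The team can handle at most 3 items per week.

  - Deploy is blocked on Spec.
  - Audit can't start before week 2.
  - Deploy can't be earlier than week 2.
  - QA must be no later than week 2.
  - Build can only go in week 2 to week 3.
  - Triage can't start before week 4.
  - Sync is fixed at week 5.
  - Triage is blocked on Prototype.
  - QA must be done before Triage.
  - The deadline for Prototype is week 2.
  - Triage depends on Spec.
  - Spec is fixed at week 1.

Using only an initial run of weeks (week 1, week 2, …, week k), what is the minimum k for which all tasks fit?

The precedence chain requires at least 2 distinct weeks.
With at most 3 per week and 8 tasks, at least 3 weeks are needed.
Sync can't be placed before week 5, so the schedule must run through at least week 5.
5 works (last occupied week: week 5): for example Spec=week 1, Prototype=week 1, Build=week 2, Sync=week 5, Triage=week 4, Audit=week 2, Deploy=week 2, QA=week 1.

5 weeks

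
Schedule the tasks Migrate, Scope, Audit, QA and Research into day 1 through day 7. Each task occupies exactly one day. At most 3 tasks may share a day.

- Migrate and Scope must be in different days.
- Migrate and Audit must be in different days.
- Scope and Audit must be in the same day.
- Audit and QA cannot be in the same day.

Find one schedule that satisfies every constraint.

QA -> day 1, Scope -> day 2, Migrate -> day 1, Audit -> day 2, Research -> day 1

Checking: Audit(day 2) != QA(day 1); Migrate(day 1) != Audit(day 2); Migrate(day 1) != Scope(day 2); Scope = Audit = day 2; max 3 per day (cap 3).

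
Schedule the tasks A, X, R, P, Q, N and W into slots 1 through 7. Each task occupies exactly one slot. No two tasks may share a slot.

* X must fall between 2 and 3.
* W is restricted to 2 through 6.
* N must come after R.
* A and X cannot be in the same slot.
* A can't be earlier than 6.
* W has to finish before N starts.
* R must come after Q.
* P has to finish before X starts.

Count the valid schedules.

Splitting on A: it can be 6 (8), 7 (8). Listing each branch's schedules as (X, R, P, Q, N, W):
A=6: (2,4,1,3,7,5) (2,5,1,3,7,4) (2,5,1,4,7,3) (3,4,1,2,7,5) (3,4,2,1,7,5) (3,5,1,2,7,4) (3,5,1,4,7,2) (3,5,2,1,7,4) — 8.
A=7: (2,4,1,3,6,5) (2,5,1,3,6,4) (2,5,1,4,6,3) (3,4,1,2,6,5) (3,4,2,1,6,5) (3,5,1,2,6,4) (3,5,1,4,6,2) (3,5,2,1,6,4) — 8.
Summing: 8 + 8 = 16.

16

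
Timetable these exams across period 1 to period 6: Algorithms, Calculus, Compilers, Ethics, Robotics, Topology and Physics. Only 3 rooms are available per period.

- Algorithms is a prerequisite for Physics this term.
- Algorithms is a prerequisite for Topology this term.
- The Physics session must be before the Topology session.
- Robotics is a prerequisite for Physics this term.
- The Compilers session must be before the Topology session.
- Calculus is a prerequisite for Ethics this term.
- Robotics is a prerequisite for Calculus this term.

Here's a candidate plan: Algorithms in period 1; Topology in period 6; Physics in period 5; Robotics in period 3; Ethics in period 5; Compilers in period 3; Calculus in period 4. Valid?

Yes, all constraints hold

The Physics session must be before the Topology session — holds.
Algorithms is a prerequisite for Topology this term — holds.
The Compilers session must be before the Topology session — holds.
Robotics is a prerequisite for Calculus this term — holds.
Only 3 rooms are available per period — holds.
Algorithms is a prerequisite for Physics this term — holds.
Calculus is a prerequisite for Ethics this term — holds.
Robotics is a prerequisite for Physics this term — holds.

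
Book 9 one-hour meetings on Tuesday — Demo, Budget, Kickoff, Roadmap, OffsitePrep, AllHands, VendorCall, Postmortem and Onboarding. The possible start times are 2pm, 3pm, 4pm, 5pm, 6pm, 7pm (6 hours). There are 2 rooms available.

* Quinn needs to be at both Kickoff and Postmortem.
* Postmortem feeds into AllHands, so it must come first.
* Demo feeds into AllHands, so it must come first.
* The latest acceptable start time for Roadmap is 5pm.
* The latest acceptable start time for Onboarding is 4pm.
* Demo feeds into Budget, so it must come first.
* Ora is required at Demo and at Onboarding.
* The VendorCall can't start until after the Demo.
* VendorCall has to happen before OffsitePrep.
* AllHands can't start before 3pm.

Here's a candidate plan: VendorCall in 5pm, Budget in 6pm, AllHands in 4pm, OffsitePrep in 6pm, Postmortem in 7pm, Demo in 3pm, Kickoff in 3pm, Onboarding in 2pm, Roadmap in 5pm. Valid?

The VendorCall can't start until after the Demo — holds.
Quinn needs to be at both Kickoff and Postmortem — holds.
Demo feeds into AllHands, so it must come first — holds.
Demo feeds into Budget, so it must come first — holds.
Postmortem feeds into AllHands, so it must come first — violated.
The latest acceptable start time for Roadmap is 5pm — holds.
There are 2 rooms available — holds.
VendorCall has to happen before OffsitePrep — holds.
Ora is required at Demo and at Onboarding — holds.
AllHands can't start before 3pm — holds.
The latest acceptable start time for Onboarding is 4pm — holds.

No. Postmortem feeds into AllHands, so it must come first is not satisfied.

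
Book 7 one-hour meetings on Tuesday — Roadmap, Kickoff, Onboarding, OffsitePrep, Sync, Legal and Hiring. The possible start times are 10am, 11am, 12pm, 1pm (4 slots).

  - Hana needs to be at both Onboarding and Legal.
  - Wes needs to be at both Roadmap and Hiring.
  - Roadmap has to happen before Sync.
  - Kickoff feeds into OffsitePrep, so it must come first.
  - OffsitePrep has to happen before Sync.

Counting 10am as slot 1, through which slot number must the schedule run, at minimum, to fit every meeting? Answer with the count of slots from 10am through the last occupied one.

3

The precedence chain requires at least 3 distinct slots.
3 works (last occupied slot: 12pm): for example OffsitePrep -> 11am, Hiring -> 11am, Onboarding -> 10am, Roadmap -> 10am, Legal -> 11am, Kickoff -> 10am, Sync -> 12pm.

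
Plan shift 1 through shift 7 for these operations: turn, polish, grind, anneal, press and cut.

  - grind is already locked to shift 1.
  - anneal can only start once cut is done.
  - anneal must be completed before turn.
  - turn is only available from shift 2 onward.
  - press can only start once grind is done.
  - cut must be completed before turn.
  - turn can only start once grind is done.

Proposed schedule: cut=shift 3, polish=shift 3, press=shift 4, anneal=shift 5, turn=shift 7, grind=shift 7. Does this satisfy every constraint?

turn is only available from shift 2 onward — holds.
cut must be completed before turn — holds.
turn can only start once grind is done — violated.
anneal can only start once cut is done — holds.
press can only start once grind is done — violated.
grind is already locked to shift 1 — violated.
anneal must be completed before turn — holds.

No — it violates: grind is already locked to shift 1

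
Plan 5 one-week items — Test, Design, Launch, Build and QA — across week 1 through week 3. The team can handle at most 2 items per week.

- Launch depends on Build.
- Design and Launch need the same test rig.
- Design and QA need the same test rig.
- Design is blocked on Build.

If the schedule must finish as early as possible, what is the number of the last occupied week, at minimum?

week 3

The precedence chain requires at least 2 distinct weeks.
With at most 2 per week and 5 tasks, at least 3 weeks are needed.
3 works (last occupied week: week 3): for example QA in week 3; Test in week 1; Build in week 1; Design in week 2; Launch in week 3.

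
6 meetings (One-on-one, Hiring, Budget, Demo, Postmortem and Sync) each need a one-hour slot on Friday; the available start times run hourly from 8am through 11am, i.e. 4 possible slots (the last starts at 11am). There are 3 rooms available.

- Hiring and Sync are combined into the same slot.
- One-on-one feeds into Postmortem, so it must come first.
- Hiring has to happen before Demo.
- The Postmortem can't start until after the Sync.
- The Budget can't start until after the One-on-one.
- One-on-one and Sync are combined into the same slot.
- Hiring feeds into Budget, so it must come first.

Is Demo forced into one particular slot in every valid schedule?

No

Demo can be 9am (e.g. Sync in 8am; One-on-one in 8am; Postmortem in 9am; Budget in 9am; Hiring in 8am; Demo in 9am) or 10am (e.g. Hiring -> 8am, Demo -> 10am, Postmortem -> 9am, Sync -> 8am, One-on-one -> 8am, Budget -> 9am).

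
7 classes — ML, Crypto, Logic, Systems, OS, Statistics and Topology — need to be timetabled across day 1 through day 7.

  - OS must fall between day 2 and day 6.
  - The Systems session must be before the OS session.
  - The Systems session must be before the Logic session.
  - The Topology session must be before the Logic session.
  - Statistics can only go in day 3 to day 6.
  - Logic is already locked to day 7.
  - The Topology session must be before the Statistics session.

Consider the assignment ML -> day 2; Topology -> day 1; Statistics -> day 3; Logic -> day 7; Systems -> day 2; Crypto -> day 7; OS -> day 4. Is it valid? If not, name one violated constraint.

The Systems session must be before the Logic session — holds.
Logic is already locked to day 7 — holds.
Statistics can only go in day 3 to day 6 — holds.
OS must fall between day 2 and day 6 — holds.
The Topology session must be before the Statistics session — holds.
The Topology session must be before the Logic session — holds.
The Systems session must be before the OS session — holds.

Yes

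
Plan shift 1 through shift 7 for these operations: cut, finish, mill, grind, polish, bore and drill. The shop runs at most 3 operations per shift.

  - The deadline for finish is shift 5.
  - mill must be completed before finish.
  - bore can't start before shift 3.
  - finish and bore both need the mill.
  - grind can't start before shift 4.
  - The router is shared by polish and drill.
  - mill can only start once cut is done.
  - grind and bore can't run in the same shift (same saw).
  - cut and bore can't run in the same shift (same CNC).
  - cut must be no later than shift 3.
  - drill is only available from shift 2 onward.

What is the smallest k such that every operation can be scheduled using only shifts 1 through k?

4

The precedence chain requires at least 3 distinct shifts.
With at most 3 per shift and 7 operations, at least 3 shifts are needed.
grind can't be placed before shift 4, so the schedule must run through at least shift 4.
4 works (last occupied shift: shift 4): for example grind=shift 4, polish=shift 1, finish=shift 4, cut=shift 1, drill=shift 2, mill=shift 2, bore=shift 3.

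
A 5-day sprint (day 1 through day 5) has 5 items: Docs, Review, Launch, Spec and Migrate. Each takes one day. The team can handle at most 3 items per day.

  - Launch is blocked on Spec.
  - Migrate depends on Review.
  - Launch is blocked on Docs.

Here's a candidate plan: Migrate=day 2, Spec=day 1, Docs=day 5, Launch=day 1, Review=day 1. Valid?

Invalid. Launch is blocked on Docs.

Migrate depends on Review — holds.
The team can handle at most 3 items per day — holds.
Launch is blocked on Spec — violated.
Launch is blocked on Docs — violated.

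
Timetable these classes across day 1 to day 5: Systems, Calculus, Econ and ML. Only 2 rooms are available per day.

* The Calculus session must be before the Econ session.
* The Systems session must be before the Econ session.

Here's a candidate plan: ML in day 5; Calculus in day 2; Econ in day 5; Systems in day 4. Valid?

Yes

The Systems session must be before the Econ session — holds.
Only 2 rooms are available per day — holds.
The Calculus session must be before the Econ session — holds.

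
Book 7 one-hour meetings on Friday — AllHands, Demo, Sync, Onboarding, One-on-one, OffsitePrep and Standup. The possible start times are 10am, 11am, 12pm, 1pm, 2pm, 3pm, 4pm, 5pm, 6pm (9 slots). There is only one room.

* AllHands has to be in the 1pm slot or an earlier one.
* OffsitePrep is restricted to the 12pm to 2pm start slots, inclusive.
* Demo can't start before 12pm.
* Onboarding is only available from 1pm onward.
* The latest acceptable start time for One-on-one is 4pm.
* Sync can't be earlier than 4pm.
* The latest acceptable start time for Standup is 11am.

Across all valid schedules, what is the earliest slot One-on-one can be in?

10am

One-on-one's own window allows nothing later than 4pm.
One-on-one at 10am is achievable: Onboarding=2pm, AllHands=1pm, Demo=3pm, OffsitePrep=12pm, Standup=11am, One-on-one=10am, Sync=4pm.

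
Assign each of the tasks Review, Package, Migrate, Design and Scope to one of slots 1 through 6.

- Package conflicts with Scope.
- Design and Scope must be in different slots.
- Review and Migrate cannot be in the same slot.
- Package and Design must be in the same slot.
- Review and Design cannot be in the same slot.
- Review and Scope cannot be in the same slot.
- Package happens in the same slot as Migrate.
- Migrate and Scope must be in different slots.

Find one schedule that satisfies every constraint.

Migrate -> 2; Design -> 2; Review -> 1; Package -> 2; Scope -> 3

Checking: Migrate(2) != Scope(3); Review(1) != Design(2); Package(2) != Scope(3); Review(1) != Migrate(2); Design(2) != Scope(3); Review(1) != Scope(3); Package = Design = 2; Package = Migrate = 2.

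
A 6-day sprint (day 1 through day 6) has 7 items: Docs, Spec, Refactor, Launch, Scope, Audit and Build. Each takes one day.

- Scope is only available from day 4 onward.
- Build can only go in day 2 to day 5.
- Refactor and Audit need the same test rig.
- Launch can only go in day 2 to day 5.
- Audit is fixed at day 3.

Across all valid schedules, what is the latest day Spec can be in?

day 6

Spec at day 6 is achievable: Scope -> day 4, Refactor -> day 1, Launch -> day 2, Spec -> day 6, Audit -> day 3, Docs -> day 1, Build -> day 2.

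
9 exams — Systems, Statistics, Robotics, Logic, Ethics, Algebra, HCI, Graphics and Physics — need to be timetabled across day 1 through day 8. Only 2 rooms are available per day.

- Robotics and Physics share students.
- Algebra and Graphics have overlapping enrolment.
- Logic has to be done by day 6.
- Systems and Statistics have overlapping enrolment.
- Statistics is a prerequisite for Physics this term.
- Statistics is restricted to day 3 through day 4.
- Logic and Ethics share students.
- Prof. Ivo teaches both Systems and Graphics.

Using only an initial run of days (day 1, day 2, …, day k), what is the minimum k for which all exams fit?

The precedence chain requires at least 2 distinct days.
With at most 2 per day and 9 exams, at least 5 days are needed.
Propagating the time windows through the other constraints, Physics can't land before day 4, so the schedule must run through at least day 4.
5 works (last occupied day: day 5): for example Logic=day 2; Ethics=day 3; Algebra=day 2; Statistics=day 3; Graphics=day 5; HCI=day 4; Physics=day 4; Robotics=day 1; Systems=day 1.

5 days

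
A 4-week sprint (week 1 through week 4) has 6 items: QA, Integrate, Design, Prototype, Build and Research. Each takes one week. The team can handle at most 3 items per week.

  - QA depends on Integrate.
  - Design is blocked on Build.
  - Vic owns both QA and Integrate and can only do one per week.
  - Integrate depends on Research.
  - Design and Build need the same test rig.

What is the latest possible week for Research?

Downstream work caps Research at week 2.
Research at week 2 is achievable: Research -> week 2, QA -> week 4, Build -> week 1, Design -> week 2, Integrate -> week 3, Prototype -> week 1.

week 2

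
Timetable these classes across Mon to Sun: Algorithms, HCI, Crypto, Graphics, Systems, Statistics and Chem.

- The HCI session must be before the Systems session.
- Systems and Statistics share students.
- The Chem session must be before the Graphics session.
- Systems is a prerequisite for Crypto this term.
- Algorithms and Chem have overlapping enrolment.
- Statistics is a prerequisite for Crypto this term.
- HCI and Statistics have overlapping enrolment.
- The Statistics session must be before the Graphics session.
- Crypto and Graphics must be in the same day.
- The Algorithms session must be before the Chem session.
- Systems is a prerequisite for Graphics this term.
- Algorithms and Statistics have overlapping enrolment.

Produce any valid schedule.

Graphics -> Thu; Chem -> Tue; Algorithms -> Mon; Crypto -> Thu; HCI -> Mon; Statistics -> Wed; Systems -> Tue

Checking: Systems(Tue) before Graphics(Thu); Statistics(Wed) before Graphics(Thu); Statistics(Wed) before Crypto(Thu); HCI(Mon) before Systems(Tue); Chem(Tue) before Graphics(Thu); Algorithms(Mon) before Chem(Tue); Systems(Tue) before Crypto(Thu); Algorithms(Mon) != Statistics(Wed); Algorithms(Mon) != Chem(Tue); Systems(Tue) != Statistics(Wed); HCI(Mon) != Statistics(Wed); Crypto = Graphics = Thu.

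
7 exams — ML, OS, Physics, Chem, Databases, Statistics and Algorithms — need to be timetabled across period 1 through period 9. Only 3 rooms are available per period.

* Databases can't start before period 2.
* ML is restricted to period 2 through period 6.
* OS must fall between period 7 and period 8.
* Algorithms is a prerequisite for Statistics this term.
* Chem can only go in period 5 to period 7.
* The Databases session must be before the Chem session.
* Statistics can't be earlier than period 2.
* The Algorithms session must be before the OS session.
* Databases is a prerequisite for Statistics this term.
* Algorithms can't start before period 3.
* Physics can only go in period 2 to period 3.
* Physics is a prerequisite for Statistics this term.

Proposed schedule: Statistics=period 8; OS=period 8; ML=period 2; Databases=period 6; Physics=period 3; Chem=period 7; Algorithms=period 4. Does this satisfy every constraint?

Physics can only go in period 2 to period 3 — holds.
The Algorithms session must be before the OS session — holds.
OS must fall between period 7 and period 8 — holds.
Chem can only go in period 5 to period 7 — holds.
Databases is a prerequisite for Statistics this term — holds.
Physics is a prerequisite for Statistics this term — holds.
Statistics can't be earlier than period 2 — holds.
Only 3 rooms are available per period — holds.
Algorithms can't start before period 3 — holds.
ML is restricted to period 2 through period 6 — holds.
Algorithms is a prerequisite for Statistics this term — holds.
The Databases session must be before the Chem session — holds.
Databases can't start before period 2 — holds.

Valid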